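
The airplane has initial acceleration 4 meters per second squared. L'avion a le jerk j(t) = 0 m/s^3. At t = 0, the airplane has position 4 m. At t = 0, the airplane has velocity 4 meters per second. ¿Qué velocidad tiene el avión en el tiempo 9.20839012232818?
Partiendo de la sacudida j(t) = 0, tomamos 2 antiderivadas. La integral de la sacudida, con a(0) = 4, da la aceleración: a(t) = 4. Tomando ∫a(t)dt y aplicando v(0) = 4, encontramos v(t) = 4·t + 4. De la ecuación de la velocidad v(t) = 4·t + 4, sustituimos t = 9.20839012232818 para obtener v = 40.8335604893127.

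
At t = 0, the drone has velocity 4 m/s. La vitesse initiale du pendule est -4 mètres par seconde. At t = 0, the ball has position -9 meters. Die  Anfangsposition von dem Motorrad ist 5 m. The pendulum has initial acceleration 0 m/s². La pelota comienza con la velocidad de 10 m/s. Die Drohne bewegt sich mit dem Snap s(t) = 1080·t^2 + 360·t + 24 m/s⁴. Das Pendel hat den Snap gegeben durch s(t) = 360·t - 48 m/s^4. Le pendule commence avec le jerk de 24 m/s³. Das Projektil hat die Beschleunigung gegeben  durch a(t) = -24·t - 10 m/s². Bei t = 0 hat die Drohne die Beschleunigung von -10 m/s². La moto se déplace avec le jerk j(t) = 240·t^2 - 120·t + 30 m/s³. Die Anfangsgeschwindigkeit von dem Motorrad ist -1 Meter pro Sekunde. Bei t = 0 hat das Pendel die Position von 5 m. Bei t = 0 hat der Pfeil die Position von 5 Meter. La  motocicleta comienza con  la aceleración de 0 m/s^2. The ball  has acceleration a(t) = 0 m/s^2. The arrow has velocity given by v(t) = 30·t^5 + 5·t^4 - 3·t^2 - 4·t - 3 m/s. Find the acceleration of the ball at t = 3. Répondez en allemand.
Wir haben die Beschleunigung a(t) = 0. Durch Einsetzen von t = 3: a(3) = 0.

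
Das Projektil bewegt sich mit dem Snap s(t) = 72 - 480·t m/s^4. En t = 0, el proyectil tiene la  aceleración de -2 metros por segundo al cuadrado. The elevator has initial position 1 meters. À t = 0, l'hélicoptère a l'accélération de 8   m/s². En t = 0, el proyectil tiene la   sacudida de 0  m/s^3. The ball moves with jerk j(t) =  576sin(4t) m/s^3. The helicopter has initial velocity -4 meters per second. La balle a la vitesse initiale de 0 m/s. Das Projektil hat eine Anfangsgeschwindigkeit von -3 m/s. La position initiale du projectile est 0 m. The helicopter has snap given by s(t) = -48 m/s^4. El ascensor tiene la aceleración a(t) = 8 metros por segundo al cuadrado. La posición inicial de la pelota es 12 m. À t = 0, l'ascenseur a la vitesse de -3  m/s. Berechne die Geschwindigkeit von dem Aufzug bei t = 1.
Wir müssen die Stammfunktion unserer Gleichung für die Beschleunigung a(t) = 8 1-mal finden. Die Stammfunktion von der Beschleunigung ist die Geschwindigkeit. Mit v(0) = -3 erhalten wir v(t) = 8·t - 3. Wir haben die Geschwindigkeit v(t) = 8·t - 3. Durch Einsetzen von t = 1: v(1) = 5.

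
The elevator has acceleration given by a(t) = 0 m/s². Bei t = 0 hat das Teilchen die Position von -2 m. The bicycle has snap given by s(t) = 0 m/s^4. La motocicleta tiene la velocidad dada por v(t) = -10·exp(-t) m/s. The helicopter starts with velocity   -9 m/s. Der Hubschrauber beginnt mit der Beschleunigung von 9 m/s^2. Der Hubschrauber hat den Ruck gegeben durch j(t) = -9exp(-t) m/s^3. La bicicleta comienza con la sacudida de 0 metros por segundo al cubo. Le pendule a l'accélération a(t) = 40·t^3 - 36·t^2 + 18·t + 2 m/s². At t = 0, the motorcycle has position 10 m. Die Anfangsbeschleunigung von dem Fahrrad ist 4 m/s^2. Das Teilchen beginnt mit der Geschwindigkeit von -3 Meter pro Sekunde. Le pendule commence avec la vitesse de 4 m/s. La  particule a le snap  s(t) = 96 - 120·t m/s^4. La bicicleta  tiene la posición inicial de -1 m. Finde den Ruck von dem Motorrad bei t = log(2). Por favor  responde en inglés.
We must differentiate our velocity equation v(t) = -10·exp(-t) 2 times. Differentiating velocity, we get acceleration: a(t) = 10·exp(-t). Taking d/dt of a(t), we find j(t) = -10·exp(-t). From the given jerk equation j(t) = -10·exp(-t), we substitute t = log(2) to get j = -5.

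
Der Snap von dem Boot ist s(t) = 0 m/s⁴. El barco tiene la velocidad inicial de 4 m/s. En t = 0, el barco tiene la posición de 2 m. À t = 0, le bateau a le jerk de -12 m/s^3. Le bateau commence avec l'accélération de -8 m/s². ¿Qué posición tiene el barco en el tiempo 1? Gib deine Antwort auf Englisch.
To solve this, we need to take 4 integrals of our snap equation s(t) = 0. The antiderivative of snap, with j(0) = -12, gives jerk: j(t) = -12. Integrating jerk and using the initial condition a(0) = -8, we get a(t) = -12·t - 8. The antiderivative of acceleration is velocity. Using v(0) = 4, we get v(t) = -6·t^2 - 8·t + 4. The integral of velocity is position. Using x(0) = 2, we get x(t) = -2·t^3 - 4·t^2 + 4·t + 2. Using x(t) = -2·t^3 - 4·t^2 + 4·t + 2 and substituting t = 1, we find x = 0.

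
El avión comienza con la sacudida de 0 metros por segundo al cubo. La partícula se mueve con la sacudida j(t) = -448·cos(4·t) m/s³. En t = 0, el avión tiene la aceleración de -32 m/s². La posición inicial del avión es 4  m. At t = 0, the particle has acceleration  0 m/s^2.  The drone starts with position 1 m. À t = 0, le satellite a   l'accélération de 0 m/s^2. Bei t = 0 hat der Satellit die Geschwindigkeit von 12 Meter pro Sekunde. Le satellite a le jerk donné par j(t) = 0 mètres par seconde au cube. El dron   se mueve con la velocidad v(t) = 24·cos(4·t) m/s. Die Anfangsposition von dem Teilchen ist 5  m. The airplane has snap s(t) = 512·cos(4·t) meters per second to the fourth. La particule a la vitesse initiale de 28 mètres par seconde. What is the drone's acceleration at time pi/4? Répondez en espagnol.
Partiendo de la velocidad v(t) = 24·cos(4·t), tomamos 1 derivada. Tomando d/dt de v(t), encontramos a(t) = -96·sin(4·t). De la ecuación de la aceleración a(t) = -96·sin(4·t), sustituimos t = pi/4 para obtener a = 0.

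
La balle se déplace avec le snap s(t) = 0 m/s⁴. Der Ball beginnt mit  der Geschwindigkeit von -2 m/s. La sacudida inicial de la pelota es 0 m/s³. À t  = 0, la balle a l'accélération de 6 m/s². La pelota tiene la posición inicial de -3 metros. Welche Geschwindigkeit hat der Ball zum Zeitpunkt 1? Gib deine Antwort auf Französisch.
En partant du snap s(t) = 0, nous prenons 3 intégrales. La primitive du snap est le jerk. En utilisant j(0) = 0, nous obtenons j(t) = 0. En prenant ∫j(t)dt et en appliquant a(0) = 6, nous trouvons a(t) = 6. En intégrant l'accélération et en utilisant la condition initiale v(0) = -2, nous obtenons v(t) = 6·t - 2. En utilisant v(t) = 6·t - 2 et en substituant t = 1, nous trouvons v = 4.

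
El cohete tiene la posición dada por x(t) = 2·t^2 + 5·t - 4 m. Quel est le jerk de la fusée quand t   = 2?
En partant de la position x(t) = 2·t^2 + 5·t - 4, nous prenons 3 dérivées. En dérivant la position, nous obtenons la vitesse: v(t) = 4·t + 5. En prenant d/dt de v(t), nous trouvons a(t) = 4. La dérivée de l'accélération donne le jerk: j(t) = 0. En utilisant j(t) = 0 et en substituant t = 2, nous trouvons j = 0.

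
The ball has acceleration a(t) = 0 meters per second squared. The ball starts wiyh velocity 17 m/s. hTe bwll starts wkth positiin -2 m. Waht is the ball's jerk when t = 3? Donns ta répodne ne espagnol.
Para resolver esto, necesitamos tomar 1 derivada de nuestra ecuación de la aceleración a(t) = 0. La derivada de la aceleración da la sacudida: j(t) = 0. De la ecuación de la sacudida j(t) = 0, sustituimos t = 3 para obtener j = 0.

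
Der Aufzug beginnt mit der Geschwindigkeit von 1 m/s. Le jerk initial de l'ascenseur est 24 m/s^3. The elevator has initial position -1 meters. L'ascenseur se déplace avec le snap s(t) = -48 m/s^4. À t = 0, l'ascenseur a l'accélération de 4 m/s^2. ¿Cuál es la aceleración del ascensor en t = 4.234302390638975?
Partiendo del snap s(t) = -48, tomamos 2 integrales. Integrando el snap y usando la condición inicial j(0) = 24, obtenemos j(t) = 24 - 48·t. Integrando la sacudida y usando la condición inicial a(0) = 4, obtenemos a(t) = -24·t^2 + 24·t + 4. De la ecuación de la aceleración a(t) = -24·t^2 + 24·t + 4, sustituimos t = 4.234302390638975 para obtener a = -324.680344273567.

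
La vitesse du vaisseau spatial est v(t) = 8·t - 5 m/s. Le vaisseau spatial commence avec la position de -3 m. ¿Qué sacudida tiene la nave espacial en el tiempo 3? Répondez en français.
Nous devons dériver notre équation de la vitesse v(t) = 8·t - 5 2 fois. En dérivant la vitesse, nous obtenons l'accélération: a(t) = 8. En dérivant l'accélération, nous obtenons le jerk: j(t) = 0. En utilisant j(t) = 0 et en substituant t = 3, nous trouvons j = 0.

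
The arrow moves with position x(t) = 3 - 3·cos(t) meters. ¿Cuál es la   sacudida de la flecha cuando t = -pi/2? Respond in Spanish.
Debemos derivar nuestra ecuación de la posición x(t) = 3 - 3·cos(t) 3 veces. La derivada de la posición da la velocidad: v(t) = 3·sin(t). La derivada de la velocidad da la aceleración: a(t) = 3·cos(t). Tomando d/dt de a(t), encontramos j(t) = -3·sin(t). Tenemos la sacudida j(t) = -3·sin(t). Sustituyendo t = -pi/2: j(-pi/2) = 3.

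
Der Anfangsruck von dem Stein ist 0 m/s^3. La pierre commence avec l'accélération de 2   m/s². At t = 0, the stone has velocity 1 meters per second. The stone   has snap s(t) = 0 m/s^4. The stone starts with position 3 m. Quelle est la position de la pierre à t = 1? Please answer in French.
Nous devons trouver l'intégrale de notre équation du snap s(t) = 0 4 fois. En prenant ∫s(t)dt et en appliquant j(0) = 0, nous trouvons j(t) = 0. L'intégrale du jerk est l'accélération. En utilisant a(0) = 2, nous obtenons a(t) = 2. En prenant ∫a(t)dt et en appliquant v(0) = 1, nous trouvons v(t) = 2·t + 1. La primitive de la vitesse est la position. En utilisant x(0) = 3, nous obtenons x(t) = t^2 + t + 3. De l'équation de la position x(t) = t^2 + t + 3, nous substituons t = 1 pour obtenir x = 5.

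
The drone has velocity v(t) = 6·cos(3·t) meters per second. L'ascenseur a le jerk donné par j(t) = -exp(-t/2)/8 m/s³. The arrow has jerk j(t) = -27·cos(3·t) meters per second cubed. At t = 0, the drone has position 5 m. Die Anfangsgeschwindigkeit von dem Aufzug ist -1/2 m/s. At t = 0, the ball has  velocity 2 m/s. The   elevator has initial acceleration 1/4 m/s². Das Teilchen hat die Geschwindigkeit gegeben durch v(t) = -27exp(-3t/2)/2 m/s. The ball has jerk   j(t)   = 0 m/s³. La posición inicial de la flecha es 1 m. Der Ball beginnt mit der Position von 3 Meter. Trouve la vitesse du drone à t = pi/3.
De l'équation de la vitesse v(t) = 6·cos(3·t), nous substituons t = pi/3 pour obtenir v = -6.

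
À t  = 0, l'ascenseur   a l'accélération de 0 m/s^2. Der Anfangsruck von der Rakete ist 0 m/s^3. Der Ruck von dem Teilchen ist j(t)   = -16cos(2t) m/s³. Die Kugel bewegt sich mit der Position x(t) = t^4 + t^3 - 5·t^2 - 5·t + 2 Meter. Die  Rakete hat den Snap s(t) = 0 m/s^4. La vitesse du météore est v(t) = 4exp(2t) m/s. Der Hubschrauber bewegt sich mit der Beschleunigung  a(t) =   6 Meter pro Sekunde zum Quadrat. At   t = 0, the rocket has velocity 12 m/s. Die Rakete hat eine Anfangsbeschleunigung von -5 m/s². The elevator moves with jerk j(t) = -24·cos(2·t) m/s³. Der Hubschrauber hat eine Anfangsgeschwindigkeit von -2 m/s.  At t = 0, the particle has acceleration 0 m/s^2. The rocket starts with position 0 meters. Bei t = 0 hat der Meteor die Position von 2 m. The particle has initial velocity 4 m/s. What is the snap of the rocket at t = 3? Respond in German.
Aus der Gleichung für den Snap s(t) = 0, setzen wir t = 3 ein und erhalten s = 0.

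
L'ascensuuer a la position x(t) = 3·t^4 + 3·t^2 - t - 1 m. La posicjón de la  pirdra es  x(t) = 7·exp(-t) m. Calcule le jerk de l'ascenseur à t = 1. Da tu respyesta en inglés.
We must differentiate our position equation x(t) = 3·t^4 + 3·t^2 - t - 1 3 times. Taking d/dt of x(t), we find v(t) = 12·t^3 + 6·t - 1. The derivative of velocity gives acceleration: a(t) = 36·t^2 + 6. The derivative of acceleration gives jerk: j(t) = 72·t. We have jerk j(t) = 72·t. Substituting t = 1: j(1) = 72.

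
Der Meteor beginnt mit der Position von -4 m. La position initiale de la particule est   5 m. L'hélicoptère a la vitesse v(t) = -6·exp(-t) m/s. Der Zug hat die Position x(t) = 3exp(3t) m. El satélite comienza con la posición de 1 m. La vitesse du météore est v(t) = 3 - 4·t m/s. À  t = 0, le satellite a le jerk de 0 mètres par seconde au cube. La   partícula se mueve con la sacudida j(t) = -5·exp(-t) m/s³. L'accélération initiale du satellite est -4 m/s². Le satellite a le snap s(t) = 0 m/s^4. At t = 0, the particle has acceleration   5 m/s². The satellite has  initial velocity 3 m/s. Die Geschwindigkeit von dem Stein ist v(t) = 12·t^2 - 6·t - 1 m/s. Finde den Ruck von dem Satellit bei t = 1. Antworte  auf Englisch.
Starting from snap s(t) = 0, we take 1 integral. Taking ∫s(t)dt and applying j(0) = 0, we find j(t) = 0. We have jerk j(t) = 0. Substituting t = 1: j(1) = 0.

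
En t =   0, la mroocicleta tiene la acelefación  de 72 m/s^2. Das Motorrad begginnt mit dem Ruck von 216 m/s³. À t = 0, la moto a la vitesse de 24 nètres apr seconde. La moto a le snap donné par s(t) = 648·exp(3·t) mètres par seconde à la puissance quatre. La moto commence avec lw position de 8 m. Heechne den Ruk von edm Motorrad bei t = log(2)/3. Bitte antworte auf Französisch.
Pour résoudre ceci, nous devons prendre 1 intégrale de notre équation du snap s(t) = 648·exp(3·t). En prenant ∫s(t)dt et en appliquant j(0) = 216, nous trouvons j(t) = 216·exp(3·t). En utilisant j(t) = 216·exp(3·t) et en substituant t = log(2)/3, nous trouvons j = 432.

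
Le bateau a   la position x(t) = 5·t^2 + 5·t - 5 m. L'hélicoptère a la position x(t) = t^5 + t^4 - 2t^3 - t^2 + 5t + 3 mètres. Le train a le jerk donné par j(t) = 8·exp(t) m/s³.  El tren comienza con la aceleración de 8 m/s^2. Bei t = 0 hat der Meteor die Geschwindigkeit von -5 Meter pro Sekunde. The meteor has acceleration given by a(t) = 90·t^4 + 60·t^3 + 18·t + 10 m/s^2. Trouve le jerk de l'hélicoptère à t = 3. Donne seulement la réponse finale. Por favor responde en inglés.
At t = 3, j = 600.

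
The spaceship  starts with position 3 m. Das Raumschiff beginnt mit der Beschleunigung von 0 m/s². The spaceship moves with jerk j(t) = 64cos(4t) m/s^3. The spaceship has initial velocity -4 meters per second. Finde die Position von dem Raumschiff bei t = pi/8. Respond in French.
Nous devons intégrer notre équation du jerk j(t) = 64·cos(4·t) 3 fois. En intégrant le jerk et en utilisant la condition initiale a(0) = 0, nous obtenons a(t) = 16·sin(4·t). En prenant ∫a(t)dt et en appliquant v(0) = -4, nous trouvons v(t) = -4·cos(4·t). En prenant ∫v(t)dt et en appliquant x(0) = 3, nous trouvons x(t) = 3 - sin(4·t). De l'équation de la position x(t) = 3 - sin(4·t), nous substituons t = pi/8 pour obtenir x = 2.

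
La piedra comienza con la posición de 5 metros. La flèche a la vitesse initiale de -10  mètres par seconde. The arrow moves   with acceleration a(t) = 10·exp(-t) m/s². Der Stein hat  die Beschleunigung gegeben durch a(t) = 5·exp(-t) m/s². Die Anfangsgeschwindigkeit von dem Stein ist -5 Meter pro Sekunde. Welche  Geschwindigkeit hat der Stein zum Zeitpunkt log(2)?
Wir müssen unsere Gleichung für die Beschleunigung a(t) = 5·exp(-t) 1-mal integrieren. Die Stammfunktion von der Beschleunigung ist die Geschwindigkeit. Mit v(0) = -5 erhalten wir v(t) = -5·exp(-t). Aus der Gleichung für die Geschwindigkeit v(t) = -5·exp(-t), setzen wir t = log(2) ein und erhalten v = -5/2.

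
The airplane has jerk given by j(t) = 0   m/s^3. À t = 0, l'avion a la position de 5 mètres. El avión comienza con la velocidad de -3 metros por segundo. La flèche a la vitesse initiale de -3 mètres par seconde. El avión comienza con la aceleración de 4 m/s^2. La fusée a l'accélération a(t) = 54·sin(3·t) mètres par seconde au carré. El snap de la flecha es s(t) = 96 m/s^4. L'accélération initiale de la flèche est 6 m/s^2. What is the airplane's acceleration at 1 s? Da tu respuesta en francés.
En partant du jerk j(t) = 0, nous prenons 1 intégrale. En prenant ∫j(t)dt et en appliquant a(0) = 4, nous trouvons a(t) = 4. Nous avons l'accélération a(t) = 4. En substituant t = 1: a(1) = 4.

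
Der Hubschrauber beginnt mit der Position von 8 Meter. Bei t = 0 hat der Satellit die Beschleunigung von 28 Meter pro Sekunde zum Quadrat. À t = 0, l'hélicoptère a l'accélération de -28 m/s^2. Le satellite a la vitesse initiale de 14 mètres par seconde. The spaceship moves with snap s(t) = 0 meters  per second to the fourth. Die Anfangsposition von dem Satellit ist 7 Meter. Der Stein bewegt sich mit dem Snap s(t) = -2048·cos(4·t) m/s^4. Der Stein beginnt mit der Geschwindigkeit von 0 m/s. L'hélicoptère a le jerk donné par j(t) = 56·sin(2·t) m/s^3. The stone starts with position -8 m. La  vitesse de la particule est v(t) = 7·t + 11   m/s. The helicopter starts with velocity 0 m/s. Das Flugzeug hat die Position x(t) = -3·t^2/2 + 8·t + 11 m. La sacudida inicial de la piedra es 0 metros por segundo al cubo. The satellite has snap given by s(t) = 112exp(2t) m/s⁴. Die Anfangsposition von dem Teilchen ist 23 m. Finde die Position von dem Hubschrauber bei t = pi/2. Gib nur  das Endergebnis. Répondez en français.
x(pi/2) = -6.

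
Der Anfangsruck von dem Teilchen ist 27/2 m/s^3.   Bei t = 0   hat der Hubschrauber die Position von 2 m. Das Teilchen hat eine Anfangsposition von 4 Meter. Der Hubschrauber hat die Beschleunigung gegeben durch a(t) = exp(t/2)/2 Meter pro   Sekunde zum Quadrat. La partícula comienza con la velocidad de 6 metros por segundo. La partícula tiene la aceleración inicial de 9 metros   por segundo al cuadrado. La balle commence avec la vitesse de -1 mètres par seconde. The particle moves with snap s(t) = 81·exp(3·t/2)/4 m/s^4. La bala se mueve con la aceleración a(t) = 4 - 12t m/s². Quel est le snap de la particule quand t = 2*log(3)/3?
Nous avons le snap s(t) = 81·exp(3·t/2)/4. En substituant t = 2*log(3)/3: s(2*log(3)/3) = 243/4.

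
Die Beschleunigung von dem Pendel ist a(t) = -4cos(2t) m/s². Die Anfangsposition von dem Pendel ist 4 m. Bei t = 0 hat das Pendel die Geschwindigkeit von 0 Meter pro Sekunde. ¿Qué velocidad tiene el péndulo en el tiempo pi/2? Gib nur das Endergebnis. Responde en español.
En t = pi/2, v = 0.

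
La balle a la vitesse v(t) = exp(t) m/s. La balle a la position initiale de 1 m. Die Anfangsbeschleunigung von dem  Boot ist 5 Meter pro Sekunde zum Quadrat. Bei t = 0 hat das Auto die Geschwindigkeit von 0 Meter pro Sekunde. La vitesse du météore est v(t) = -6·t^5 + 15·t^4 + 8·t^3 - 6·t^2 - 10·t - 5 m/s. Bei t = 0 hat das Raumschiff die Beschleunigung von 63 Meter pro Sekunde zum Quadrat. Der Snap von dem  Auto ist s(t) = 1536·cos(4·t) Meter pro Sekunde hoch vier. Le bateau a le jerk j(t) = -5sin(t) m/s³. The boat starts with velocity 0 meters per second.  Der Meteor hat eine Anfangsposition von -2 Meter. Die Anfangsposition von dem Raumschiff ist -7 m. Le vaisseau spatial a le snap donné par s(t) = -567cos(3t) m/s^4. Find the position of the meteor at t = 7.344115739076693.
We must find the antiderivative of our velocity equation v(t) = -6·t^5 + 15·t^4 + 8·t^3 - 6·t^2 - 10·t - 5 1 time. The antiderivative of velocity, with x(0) = -2, gives position: x(t) = -t^6 + 3·t^5 + 2·t^4 - 2·t^3 - 5·t^2 - 5·t - 2. From the given position equation x(t) = -t^6 + 3·t^5 + 2·t^4 - 2·t^3 - 5·t^2 - 5·t - 2, we substitute t = 7.344115739076693 to get x = -88093.3264794785.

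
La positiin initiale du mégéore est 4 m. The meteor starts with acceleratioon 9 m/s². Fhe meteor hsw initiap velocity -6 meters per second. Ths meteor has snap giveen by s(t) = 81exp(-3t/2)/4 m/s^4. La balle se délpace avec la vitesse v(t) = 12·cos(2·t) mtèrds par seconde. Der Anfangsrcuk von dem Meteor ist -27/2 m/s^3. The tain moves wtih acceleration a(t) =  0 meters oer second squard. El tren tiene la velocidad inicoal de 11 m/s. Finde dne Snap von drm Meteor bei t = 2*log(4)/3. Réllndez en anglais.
From the given snap equation s(t) = 81·exp(-3·t/2)/4, we substitute t = 2*log(4)/3 to get s = 81/16.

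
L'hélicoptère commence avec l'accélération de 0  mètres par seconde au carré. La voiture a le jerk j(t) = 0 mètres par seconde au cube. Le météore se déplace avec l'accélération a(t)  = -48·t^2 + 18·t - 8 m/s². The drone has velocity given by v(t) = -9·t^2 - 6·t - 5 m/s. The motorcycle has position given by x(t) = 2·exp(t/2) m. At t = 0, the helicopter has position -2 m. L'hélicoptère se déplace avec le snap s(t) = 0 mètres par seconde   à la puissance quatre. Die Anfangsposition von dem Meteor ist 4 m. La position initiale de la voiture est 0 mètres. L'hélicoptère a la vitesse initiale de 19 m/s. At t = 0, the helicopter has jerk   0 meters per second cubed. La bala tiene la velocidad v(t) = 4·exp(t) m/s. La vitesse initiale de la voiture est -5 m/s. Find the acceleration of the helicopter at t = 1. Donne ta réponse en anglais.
Starting from snap s(t) = 0, we take 2 integrals. The integral of snap, with j(0) = 0, gives jerk: j(t) = 0. The antiderivative of jerk is acceleration. Using a(0) = 0, we get a(t) = 0. We have acceleration a(t) = 0. Substituting t = 1: a(1) = 0.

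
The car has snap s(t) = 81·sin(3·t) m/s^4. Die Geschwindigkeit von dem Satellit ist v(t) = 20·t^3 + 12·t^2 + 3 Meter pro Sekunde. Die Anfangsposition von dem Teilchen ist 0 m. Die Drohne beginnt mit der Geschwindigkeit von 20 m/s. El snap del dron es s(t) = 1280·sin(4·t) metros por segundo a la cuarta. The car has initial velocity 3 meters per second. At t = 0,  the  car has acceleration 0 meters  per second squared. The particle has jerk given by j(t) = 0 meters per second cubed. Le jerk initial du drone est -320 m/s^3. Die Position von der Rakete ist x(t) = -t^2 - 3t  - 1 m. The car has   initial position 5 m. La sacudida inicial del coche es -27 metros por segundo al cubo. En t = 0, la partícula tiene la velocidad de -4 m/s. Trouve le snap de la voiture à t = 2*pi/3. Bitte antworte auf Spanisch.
Tenemos el snap s(t) = 81·sin(3·t). Sustituyendo t = 2*pi/3: s(2*pi/3) = 0.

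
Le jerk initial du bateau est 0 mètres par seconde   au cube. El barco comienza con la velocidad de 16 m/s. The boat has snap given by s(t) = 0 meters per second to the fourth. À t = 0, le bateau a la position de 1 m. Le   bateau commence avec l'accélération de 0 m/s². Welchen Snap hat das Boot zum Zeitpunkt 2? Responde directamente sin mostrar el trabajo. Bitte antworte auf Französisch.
La réponse est 0.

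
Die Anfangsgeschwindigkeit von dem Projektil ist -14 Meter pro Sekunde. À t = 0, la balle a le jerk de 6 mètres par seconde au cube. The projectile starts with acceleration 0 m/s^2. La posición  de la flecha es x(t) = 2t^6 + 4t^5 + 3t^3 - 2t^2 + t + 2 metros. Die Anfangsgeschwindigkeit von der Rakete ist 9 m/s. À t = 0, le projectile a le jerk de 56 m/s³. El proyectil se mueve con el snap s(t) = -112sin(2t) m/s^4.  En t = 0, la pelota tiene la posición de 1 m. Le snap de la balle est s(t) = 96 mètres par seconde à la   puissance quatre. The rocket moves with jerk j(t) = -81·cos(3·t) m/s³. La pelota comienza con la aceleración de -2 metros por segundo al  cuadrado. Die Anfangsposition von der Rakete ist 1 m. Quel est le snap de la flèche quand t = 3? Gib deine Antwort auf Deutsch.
Wir müssen unsere Gleichung für die Position x(t) = 2·t^6 + 4·t^5 + 3·t^3 - 2·t^2 + t + 2 4-mal ableiten. Durch Ableiten von der Position erhalten wir die Geschwindigkeit: v(t) = 12·t^5 + 20·t^4 + 9·t^2 - 4·t + 1. Die Ableitung von der Geschwindigkeit ergibt die Beschleunigung: a(t) = 60·t^4 + 80·t^3 + 18·t - 4. Die Ableitung von der Beschleunigung ergibt den Ruck: j(t) = 240·t^3 + 240·t^2 + 18. Mit d/dt von j(t) finden wir s(t) = 720·t^2 + 480·t. Wir haben den Snap s(t) = 720·t^2 + 480·t. Durch Einsetzen von t = 3: s(3) = 7920.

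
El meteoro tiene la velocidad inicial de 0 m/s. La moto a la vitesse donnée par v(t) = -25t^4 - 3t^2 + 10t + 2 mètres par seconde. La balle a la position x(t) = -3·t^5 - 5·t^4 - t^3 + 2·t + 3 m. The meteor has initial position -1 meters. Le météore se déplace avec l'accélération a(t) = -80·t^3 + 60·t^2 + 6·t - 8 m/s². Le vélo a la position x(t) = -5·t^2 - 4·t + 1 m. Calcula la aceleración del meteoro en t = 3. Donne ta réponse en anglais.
From the given acceleration equation a(t) = -80·t^3 + 60·t^2 + 6·t - 8, we substitute t = 3 to get a = -1610.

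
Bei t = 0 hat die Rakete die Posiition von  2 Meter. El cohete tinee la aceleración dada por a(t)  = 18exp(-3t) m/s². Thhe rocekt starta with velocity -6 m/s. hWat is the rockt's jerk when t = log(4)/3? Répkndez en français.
Nous devons dériver notre équation de l'accélération a(t) = 18·exp(-3·t) 1 fois. En dérivant l'accélération, nous obtenons le jerk: j(t) = -54·exp(-3·t). Nous avons le jerk j(t) = -54·exp(-3·t). En substituant t = log(4)/3: j(log(4)/3) = -27/2.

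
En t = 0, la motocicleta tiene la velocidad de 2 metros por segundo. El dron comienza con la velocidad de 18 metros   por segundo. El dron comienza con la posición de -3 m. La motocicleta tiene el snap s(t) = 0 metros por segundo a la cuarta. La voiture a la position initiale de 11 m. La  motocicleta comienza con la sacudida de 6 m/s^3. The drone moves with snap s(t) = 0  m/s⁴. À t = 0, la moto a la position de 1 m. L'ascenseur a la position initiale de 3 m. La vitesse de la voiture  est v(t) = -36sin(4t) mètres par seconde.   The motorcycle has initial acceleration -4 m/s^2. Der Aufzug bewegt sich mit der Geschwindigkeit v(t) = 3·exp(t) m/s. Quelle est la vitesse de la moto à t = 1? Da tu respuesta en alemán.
Wir müssen das Integral unserer Gleichung für den Snap s(t) = 0 3-mal finden. Mit ∫s(t)dt und Anwendung von j(0) = 6, finden wir j(t) = 6. Die Stammfunktion von dem Ruck, mit a(0) = -4, ergibt die Beschleunigung: a(t) = 6·t - 4. Die Stammfunktion von der Beschleunigung ist die Geschwindigkeit. Mit v(0) = 2 erhalten wir v(t) = 3·t^2 - 4·t + 2. Aus der Gleichung für die Geschwindigkeit v(t) = 3·t^2 - 4·t + 2, setzen wir t = 1 ein und erhalten v = 1.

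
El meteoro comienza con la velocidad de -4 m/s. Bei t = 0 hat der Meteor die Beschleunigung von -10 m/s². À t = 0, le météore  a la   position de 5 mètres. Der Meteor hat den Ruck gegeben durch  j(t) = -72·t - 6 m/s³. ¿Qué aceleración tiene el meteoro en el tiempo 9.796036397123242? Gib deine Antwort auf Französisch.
Pour résoudre ceci, nous devons prendre 1 primitive de notre équation du jerk j(t) = -72·t - 6. L'intégrale du jerk, avec a(0) = -10, donne l'accélération: a(t) = -36·t^2 - 6·t - 10. De l'équation de l'accélération a(t) = -36·t^2 - 6·t - 10, nous substituons t = 9.796036397123242 pour obtenir a = -3523.42006575822.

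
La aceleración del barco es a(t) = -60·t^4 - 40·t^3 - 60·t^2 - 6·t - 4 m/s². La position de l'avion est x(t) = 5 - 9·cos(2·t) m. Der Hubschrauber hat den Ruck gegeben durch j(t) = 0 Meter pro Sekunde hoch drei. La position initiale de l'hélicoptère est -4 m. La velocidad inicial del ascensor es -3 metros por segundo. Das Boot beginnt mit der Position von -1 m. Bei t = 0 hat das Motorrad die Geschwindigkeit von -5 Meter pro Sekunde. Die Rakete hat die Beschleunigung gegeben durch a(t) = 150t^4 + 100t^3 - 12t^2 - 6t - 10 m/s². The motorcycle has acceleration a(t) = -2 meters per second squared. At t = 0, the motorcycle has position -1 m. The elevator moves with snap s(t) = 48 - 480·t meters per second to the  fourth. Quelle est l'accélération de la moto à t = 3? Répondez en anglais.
Using a(t) = -2 and substituting t = 3, we find a = -2.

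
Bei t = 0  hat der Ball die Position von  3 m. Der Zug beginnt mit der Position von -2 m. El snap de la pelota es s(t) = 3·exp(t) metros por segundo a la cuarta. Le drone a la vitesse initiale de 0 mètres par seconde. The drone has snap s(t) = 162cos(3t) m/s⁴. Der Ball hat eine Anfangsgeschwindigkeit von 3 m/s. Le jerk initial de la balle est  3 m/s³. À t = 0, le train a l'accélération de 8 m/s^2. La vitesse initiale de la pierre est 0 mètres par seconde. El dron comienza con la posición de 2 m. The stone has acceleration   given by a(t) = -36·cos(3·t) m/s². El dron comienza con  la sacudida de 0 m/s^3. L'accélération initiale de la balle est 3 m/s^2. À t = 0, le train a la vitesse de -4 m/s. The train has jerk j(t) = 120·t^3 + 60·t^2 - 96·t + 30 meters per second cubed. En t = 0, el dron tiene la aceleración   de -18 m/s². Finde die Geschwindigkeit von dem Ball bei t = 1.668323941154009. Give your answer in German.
Ausgehend von dem Snap s(t) = 3·exp(t), nehmen wir 3 Stammfunktionen. Durch Integration von dem Snap und Verwendung der Anfangsbedingung j(0) = 3, erhalten wir j(t) = 3·exp(t). Das Integral von dem Ruck, mit a(0) = 3, ergibt die Beschleunigung: a(t) = 3·exp(t). Durch Integration von der Beschleunigung und Verwendung der Anfangsbedingung v(0) = 3, erhalten wir v(t) = 3·exp(t). Aus der Gleichung für die Geschwindigkeit v(t) = 3·exp(t), setzen wir t = 1.668323941154009 ein und erhalten v = 15.9098152457590.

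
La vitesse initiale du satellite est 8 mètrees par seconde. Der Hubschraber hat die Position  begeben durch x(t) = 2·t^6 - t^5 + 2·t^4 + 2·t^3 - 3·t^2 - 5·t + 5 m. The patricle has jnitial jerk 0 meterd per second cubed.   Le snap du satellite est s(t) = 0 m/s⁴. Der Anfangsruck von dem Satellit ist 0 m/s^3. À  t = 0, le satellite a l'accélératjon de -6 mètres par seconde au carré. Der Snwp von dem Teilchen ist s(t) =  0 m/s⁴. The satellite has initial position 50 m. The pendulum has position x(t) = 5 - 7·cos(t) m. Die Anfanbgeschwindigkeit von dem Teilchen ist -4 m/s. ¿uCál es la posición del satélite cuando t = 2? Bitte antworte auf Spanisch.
Debemos encontrar la integral de nuestra ecuación del snap s(t) = 0 4 veces. Tomando ∫s(t)dt y aplicando j(0) = 0, encontramos j(t) = 0. La antiderivada de la sacudida, con a(0) = -6, da la aceleración: a(t) = -6. Tomando ∫a(t)dt y aplicando v(0) = 8, encontramos v(t) = 8 - 6·t. La antiderivada de la velocidad, con x(0) = 50, da la posición: x(t) = -3·t^2 + 8·t + 50. De la ecuación de la posición x(t) = -3·t^2 + 8·t + 50, sustituimos t = 2 para obtener x = 54.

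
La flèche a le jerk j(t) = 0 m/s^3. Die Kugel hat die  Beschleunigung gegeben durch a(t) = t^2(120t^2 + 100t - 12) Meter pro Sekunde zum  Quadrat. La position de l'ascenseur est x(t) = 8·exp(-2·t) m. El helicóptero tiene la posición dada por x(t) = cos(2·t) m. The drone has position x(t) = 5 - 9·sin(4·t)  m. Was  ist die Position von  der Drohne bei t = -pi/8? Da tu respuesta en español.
Tenemos la posición x(t) = 5 - 9·sin(4·t). Sustituyendo t = -pi/8: x(-pi/8) = 14.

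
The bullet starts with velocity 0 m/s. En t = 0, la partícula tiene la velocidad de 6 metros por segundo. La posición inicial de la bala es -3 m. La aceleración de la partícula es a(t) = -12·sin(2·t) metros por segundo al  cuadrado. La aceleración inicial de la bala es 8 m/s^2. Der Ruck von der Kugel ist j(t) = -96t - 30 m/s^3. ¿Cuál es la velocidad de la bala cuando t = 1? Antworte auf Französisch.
Nous devons trouver l'intégrale de notre équation du jerk j(t) = -96·t - 30 2 fois. En intégrant le jerk et en utilisant la condition initiale a(0) = 8, nous obtenons a(t) = -48·t^2 - 30·t + 8. En prenant ∫a(t)dt et en appliquant v(0) = 0, nous trouvons v(t) = t·(-16·t^2 - 15·t + 8). Nous avons la vitesse v(t) = t·(-16·t^2 - 15·t + 8). En substituant t = 1: v(1) = -23.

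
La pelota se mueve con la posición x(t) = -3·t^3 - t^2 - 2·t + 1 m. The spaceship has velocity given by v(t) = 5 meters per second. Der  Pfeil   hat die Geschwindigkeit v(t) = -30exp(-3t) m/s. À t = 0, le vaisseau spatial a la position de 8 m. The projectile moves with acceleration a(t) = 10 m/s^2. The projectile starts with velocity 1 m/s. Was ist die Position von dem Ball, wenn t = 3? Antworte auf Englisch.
From the given position equation x(t) = -3·t^3 - t^2 - 2·t + 1, we substitute t = 3 to get x = -95.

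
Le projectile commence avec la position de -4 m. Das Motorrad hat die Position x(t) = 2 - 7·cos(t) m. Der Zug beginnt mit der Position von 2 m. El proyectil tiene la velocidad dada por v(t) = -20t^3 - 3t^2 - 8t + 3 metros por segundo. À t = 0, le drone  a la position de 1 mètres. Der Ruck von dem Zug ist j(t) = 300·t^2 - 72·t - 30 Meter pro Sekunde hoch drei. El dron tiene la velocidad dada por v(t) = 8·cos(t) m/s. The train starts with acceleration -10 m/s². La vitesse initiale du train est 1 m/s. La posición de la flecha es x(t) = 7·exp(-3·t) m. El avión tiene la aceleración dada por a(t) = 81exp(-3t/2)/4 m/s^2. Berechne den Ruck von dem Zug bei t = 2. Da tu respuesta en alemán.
Aus der Gleichung für den Ruck j(t) = 300·t^2 - 72·t - 30, setzen wir t = 2 ein und erhalten j = 1026.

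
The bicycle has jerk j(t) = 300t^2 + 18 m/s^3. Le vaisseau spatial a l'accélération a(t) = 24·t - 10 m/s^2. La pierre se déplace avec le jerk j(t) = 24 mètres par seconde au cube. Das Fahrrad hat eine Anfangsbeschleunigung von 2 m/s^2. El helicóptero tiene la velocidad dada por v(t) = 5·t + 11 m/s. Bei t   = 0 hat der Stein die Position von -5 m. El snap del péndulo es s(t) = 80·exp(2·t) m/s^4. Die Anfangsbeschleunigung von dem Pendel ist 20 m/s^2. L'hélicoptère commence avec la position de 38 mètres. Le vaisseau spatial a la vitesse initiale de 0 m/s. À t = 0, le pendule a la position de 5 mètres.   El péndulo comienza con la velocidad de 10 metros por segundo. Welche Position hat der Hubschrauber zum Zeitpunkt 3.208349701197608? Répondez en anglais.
We need to integrate our velocity equation v(t) = 5·t + 11 1 time. Integrating velocity and using the initial condition x(0) = 38, we get x(t) = 5·t^2/2 + 11·t + 38. From the given position equation x(t) = 5·t^2/2 + 11·t + 38, we substitute t = 3.208349701197608 to get x = 99.0256162261107.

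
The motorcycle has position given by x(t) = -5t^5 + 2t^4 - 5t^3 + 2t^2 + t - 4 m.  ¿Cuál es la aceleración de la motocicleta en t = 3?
Para resolver esto, necesitamos tomar 2 derivadas de nuestra ecuación de la posición x(t) = -5·t^5 + 2·t^4 - 5·t^3 + 2·t^2 + t - 4. La derivada de la posición da la velocidad: v(t) = -25·t^4 + 8·t^3 - 15·t^2 + 4·t + 1. Derivando la velocidad, obtenemos la aceleración: a(t) = -100·t^3 + 24·t^2 - 30·t + 4. Usando a(t) = -100·t^3 + 24·t^2 - 30·t + 4 y sustituyendo t = 3, encontramos a = -2570.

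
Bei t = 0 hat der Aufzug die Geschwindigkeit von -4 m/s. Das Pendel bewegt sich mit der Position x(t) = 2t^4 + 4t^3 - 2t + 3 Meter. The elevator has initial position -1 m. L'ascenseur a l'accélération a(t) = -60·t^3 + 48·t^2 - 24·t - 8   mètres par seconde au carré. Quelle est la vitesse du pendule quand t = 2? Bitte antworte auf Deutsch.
Um dies zu lösen, müssen wir 1 Ableitung unserer Gleichung für die Position x(t) = 2·t^4 + 4·t^3 - 2·t + 3 nehmen. Die Ableitung von der Position ergibt die Geschwindigkeit: v(t) = 8·t^3 + 12·t^2 - 2. Mit v(t) = 8·t^3 + 12·t^2 - 2 und Einsetzen von t = 2, finden wir v = 110.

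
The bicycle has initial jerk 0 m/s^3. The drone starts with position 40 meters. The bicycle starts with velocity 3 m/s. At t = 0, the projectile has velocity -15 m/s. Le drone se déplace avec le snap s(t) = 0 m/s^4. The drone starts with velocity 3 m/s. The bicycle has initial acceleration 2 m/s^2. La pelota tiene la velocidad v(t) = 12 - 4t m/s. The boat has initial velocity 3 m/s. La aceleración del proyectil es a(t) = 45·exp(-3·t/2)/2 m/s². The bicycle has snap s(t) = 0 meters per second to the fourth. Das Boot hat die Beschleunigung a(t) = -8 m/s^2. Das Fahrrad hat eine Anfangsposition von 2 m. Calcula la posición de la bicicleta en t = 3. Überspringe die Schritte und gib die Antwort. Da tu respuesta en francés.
x(3) = 20.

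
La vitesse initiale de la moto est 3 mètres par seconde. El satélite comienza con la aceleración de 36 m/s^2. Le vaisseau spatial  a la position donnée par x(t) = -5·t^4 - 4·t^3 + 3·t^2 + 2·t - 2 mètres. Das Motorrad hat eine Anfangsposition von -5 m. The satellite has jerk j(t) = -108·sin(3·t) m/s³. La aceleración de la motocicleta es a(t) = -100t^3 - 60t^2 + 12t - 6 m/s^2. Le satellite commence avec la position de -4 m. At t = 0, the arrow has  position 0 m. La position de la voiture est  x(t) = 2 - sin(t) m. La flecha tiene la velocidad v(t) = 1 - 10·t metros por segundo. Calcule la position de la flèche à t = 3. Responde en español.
Para resolver esto, necesitamos tomar 1 antiderivada de nuestra ecuación de la velocidad v(t) = 1 - 10·t. Integrando la velocidad y usando la condición inicial x(0) = 0, obtenemos x(t) = -5·t^2 + t. Tenemos la posición x(t) = -5·t^2 + t. Sustituyendo t = 3: x(3) = -42.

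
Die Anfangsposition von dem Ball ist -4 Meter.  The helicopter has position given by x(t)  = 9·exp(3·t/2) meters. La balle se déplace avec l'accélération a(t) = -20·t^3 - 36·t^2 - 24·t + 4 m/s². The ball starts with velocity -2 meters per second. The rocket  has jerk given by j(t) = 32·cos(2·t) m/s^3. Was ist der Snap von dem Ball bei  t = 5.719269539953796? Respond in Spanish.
Partiendo de la aceleración a(t) = -20·t^3 - 36·t^2 - 24·t + 4, tomamos 2 derivadas. Tomando d/dt de a(t), encontramos j(t) = -60·t^2 - 72·t - 24. Tomando d/dt de j(t), encontramos s(t) = -120·t - 72. Usando s(t) = -120·t - 72 y sustituyendo t = 5.719269539953796, encontramos s = -758.312344794455.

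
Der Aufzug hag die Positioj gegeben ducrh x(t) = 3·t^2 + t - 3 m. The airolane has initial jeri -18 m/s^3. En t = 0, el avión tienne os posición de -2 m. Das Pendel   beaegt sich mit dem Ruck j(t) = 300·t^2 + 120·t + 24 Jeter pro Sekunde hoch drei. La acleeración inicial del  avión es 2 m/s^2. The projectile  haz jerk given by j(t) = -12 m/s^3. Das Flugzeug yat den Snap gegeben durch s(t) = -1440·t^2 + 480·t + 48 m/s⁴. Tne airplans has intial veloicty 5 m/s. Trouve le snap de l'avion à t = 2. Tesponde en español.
De la ecuación del snap s(t) = -1440·t^2 + 480·t + 48, sustituimos t = 2 para obtener s = -4752.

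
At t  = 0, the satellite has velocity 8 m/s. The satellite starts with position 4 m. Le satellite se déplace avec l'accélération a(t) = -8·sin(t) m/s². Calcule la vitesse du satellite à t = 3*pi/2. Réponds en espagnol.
Partiendo de la aceleración a(t) = -8·sin(t), tomamos 1 antiderivada. La integral de la aceleración, con v(0) = 8, da la velocidad: v(t) = 8·cos(t). Tenemos la velocidad v(t) = 8·cos(t). Sustituyendo t = 3*pi/2: v(3*pi/2) = 0.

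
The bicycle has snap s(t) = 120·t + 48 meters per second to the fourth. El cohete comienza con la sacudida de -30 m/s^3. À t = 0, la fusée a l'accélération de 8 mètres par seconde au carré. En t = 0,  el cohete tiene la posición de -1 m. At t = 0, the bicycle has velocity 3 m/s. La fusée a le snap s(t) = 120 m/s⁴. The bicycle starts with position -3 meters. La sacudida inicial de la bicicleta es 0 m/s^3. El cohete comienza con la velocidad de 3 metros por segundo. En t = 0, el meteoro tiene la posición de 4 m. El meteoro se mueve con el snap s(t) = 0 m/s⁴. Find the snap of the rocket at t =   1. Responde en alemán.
Wir haben den Snap s(t) = 120. Durch Einsetzen von t = 1: s(1) = 120.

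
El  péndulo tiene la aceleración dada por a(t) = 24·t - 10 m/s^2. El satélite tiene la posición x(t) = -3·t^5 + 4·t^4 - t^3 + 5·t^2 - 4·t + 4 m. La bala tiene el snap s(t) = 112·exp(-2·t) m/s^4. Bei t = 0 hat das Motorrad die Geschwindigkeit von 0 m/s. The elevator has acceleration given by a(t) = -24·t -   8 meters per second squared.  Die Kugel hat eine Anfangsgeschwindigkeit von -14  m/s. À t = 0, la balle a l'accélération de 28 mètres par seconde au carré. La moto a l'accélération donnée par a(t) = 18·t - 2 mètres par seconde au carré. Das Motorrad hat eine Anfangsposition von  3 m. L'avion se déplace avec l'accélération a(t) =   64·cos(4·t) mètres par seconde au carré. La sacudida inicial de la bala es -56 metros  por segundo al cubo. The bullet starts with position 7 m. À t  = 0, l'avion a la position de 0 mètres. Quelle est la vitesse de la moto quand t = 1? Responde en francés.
Pour résoudre ceci, nous devons prendre 1 primitive de notre équation de l'accélération a(t) = 18·t - 2. La primitive de l'accélération est la vitesse. En utilisant v(0) = 0, nous obtenons v(t) = t·(9·t - 2). De l'équation de la vitesse v(t) = t·(9·t - 2), nous substituons t = 1 pour obtenir v = 7.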